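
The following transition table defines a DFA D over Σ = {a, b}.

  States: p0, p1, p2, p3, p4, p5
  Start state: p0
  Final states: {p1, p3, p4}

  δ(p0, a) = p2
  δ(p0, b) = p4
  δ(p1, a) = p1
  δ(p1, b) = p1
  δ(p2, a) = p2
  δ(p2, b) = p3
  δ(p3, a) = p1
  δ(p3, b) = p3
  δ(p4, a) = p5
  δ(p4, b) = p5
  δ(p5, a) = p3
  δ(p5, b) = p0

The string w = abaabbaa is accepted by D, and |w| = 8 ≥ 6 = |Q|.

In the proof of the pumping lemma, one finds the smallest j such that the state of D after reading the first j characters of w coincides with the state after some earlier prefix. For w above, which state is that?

p1

Run of D on w = a b a a b b a a:
  step 0: p0  (start)
  step 1: p2  (read a: p0→p2)
  step 2: p3  (read b: p2→p3)
  step 3: p1  (read a: p3→p1)
  step 4: p1  (read a: p1→p1)   ← first repeat (p1 seen earlier)
  step 5: p1  (read b: p1→p1)
  step 6: p1  (read b: p1→p1)
  step 7: p1  (read a: p1→p1)
  step 8: p1  (read a: p1→p1)

The earliest repeat is at step j = 4: D is in p1, which it already visited at step i = 3.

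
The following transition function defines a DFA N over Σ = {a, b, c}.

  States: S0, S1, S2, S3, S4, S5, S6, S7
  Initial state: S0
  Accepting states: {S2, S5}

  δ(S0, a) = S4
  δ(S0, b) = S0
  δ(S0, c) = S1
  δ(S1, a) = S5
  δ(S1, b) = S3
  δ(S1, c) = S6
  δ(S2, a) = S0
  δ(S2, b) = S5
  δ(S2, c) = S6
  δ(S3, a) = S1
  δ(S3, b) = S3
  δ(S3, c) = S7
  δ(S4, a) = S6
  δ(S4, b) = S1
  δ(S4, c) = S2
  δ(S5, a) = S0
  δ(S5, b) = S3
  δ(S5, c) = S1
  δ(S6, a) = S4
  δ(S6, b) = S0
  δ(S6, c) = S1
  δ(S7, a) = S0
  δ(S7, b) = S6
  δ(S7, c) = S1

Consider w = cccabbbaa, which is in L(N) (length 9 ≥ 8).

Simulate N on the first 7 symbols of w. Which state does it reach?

S3

Run of N on the first 7 characters of w = c c c a b b b:
  step 0: S0  (start)
  step 1: S1  (read c: S0→S1)
  step 2: S6  (read c: S1→S6)
  step 3: S1  (read c: S6→S1)
  step 4: S5  (read a: S1→S5)
  step 5: S3  (read b: S5→S3)
  step 6: S3  (read b: S3→S3)
  step 7: S3  (read b: S3→S3)

After reading 7 characters, N is in state S3.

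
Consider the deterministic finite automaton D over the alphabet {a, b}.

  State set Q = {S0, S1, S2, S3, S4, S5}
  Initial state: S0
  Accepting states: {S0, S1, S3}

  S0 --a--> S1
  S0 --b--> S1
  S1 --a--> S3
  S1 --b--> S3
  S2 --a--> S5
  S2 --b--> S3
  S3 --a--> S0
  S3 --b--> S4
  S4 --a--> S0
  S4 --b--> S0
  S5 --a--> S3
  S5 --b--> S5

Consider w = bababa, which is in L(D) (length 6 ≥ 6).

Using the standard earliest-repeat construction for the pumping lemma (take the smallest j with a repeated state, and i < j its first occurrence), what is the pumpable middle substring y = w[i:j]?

State sequence: S0 -b-> S1 -a-> S3 -b-> S4 -a-> S0 -b-> S1 -a-> S3
First repeat at step 4: S0 was already visited.

So i = 0, j = 4, giving x = w[0:0] = ε, y = w[0:4] = baba, z = w[4:6] = ba.
Check: |xy| = 4 ≤ 6 and |y| = 4 ≥ 1. Reading y takes D from S0 back to S0, so every xyⁱz is accepted.
Since D has 6 states, any run of length ≥ 6 visits 6+1 states, so by pigeonhole some state repeats within the first 6 steps — that repeat gives the pumpable loop.

baba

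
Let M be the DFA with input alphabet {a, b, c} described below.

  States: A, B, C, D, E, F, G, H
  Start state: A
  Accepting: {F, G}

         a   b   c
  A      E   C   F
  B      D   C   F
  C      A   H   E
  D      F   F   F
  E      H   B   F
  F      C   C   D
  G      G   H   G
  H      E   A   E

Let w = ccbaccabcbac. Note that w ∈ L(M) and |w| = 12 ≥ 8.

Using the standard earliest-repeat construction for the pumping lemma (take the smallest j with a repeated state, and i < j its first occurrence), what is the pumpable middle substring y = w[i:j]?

State sequence: A -c-> F -c-> D -b-> F -a-> C -c-> E -c-> F -a-> C -b-> H -c-> E -b-> B -a-> D -c-> F
First repeat at step 3: F was already visited.

So i = 1, j = 3, giving x = w[0:1] = c, y = w[1:3] = cb, z = w[3:12] = accabcbac.
Check: |xy| = 3 ≤ 8 and |y| = 2 ≥ 1. Reading y takes M from F back to F, so every xyⁱz is accepted.

cb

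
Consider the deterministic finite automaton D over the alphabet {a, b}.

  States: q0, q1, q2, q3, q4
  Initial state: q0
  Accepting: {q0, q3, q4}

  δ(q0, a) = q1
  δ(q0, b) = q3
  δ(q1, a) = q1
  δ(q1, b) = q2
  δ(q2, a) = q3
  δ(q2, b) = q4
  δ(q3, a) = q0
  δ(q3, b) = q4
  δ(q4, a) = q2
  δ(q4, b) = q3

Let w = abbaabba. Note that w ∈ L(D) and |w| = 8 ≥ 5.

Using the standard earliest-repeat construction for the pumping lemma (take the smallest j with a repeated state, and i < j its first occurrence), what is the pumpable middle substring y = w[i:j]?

ba

Run of D on w = a b b a a b b a:
  step 0: q0  (start)
  step 1: q1  (read a: q0→q1)
  step 2: q2  (read b: q1→q2)
  step 3: q4  (read b: q2→q4)
  step 4: q2  (read a: q4→q2)   ← first repeat (q2 seen earlier)
  step 5: q3  (read a: q2→q3)
  step 6: q4  (read b: q3→q4)
  step 7: q3  (read b: q4→q3)
  step 8: q0  (read a: q3→q0)

So i = 2, j = 4, giving x = w[0:2] = ab, y = w[2:4] = ba, z = w[4:8] = abba.
Check: |xy| = 4 ≤ 5 and |y| = 2 ≥ 1. Reading y takes D from q2 back to q2, so every xyⁱz is accepted.
Pumping length from the standard proof: p = 5 (the number of states). The repeated state found above gives |xy| = j ≤ 5 and |y| = j − i ≥ 1.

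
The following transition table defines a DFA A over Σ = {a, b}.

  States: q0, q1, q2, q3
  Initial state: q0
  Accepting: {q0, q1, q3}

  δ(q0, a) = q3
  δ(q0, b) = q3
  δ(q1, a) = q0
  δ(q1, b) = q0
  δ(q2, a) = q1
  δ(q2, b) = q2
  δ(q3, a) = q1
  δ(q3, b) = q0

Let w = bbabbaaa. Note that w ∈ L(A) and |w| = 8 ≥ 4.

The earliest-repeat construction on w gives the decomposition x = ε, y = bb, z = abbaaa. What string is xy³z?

bbbbbbabbaaa

xy^3z = ε·bb·bb·bb·abbaaa = bbbbbbabbaaa.
Reading y = bb takes A from q0 back to q0, so after x·y·y·y the machine is still in q0, and z then leads to the accepting state q3. Hence bbbbbbabbaaa ∈ L(A).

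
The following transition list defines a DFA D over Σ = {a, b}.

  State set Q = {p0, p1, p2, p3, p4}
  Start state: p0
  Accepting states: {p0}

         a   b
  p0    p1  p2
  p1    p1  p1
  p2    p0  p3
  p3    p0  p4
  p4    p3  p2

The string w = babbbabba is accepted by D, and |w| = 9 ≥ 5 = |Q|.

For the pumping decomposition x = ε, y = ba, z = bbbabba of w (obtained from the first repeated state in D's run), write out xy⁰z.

bbbabba

xy⁰z = xz = ε·bbbabba = bbbabba.
Reading y = ba takes D from p0 back to p0, so after x the machine is still in p0, and z then leads to the accepting state p0. Hence bbbabba ∈ L(D).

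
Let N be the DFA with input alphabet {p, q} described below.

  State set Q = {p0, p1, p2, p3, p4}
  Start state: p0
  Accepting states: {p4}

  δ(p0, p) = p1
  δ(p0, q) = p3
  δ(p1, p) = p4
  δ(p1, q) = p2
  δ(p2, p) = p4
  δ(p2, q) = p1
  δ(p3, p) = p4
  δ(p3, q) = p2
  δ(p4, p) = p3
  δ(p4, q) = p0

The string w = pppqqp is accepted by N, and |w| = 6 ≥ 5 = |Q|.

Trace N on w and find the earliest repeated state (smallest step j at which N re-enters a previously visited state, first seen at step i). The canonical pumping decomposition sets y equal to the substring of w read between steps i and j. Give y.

ppqq

State sequence: p0 -p-> p1 -p-> p4 -p-> p3 -q-> p2 -q-> p1 -p-> p4
First repeat at step 5: p1 was already visited.

So i = 1, j = 5, giving x = w[0:1] = p, y = w[1:5] = ppqq, z = w[5:6] = p.
Check: |xy| = 5 ≤ 5 and |y| = 4 ≥ 1. Reading y takes N from p1 back to p1, so every xyⁱz is accepted.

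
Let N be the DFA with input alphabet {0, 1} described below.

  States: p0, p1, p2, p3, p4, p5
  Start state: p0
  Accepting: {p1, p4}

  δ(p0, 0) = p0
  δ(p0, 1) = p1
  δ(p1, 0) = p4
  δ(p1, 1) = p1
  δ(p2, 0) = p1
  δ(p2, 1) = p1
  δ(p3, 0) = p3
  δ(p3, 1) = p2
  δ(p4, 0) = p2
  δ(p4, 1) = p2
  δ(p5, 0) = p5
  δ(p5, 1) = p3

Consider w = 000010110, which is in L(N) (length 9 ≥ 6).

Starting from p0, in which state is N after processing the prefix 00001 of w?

Run of N on the first 5 characters of w = 0 0 0 0 1:
  step 0: p0  (start)
  step 1: p0  (read 0: p0→p0)
  step 2: p0  (read 0: p0→p0)
  step 3: p0  (read 0: p0→p0)
  step 4: p0  (read 0: p0→p0)
  step 5: p1  (read 1: p0→p1)

After reading 5 characters, N is in state p1.
(This kind of state-tracing is the core of the pumping-lemma construction: with 6 states, pigeonhole forces a repeat within the first 6 steps.)

p1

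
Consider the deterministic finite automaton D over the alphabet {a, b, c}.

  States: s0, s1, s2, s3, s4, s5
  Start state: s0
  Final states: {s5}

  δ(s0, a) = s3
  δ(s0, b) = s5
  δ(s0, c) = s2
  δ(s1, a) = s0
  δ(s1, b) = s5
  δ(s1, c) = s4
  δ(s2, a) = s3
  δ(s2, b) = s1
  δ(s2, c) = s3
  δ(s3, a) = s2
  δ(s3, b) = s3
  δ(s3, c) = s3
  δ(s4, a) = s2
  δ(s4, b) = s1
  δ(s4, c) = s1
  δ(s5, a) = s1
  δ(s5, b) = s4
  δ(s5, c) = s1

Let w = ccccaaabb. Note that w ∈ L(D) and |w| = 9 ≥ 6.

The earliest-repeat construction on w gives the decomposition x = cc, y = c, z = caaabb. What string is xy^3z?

ccccccaaabb

xy^3z = cc·c·c·c·caaabb = ccccccaaabb.
Reading y = c takes D from s3 back to s3, so after x·y·y·y the machine is still in s3, and z then leads to the accepting state s5. Hence ccccccaaabb ∈ L(D).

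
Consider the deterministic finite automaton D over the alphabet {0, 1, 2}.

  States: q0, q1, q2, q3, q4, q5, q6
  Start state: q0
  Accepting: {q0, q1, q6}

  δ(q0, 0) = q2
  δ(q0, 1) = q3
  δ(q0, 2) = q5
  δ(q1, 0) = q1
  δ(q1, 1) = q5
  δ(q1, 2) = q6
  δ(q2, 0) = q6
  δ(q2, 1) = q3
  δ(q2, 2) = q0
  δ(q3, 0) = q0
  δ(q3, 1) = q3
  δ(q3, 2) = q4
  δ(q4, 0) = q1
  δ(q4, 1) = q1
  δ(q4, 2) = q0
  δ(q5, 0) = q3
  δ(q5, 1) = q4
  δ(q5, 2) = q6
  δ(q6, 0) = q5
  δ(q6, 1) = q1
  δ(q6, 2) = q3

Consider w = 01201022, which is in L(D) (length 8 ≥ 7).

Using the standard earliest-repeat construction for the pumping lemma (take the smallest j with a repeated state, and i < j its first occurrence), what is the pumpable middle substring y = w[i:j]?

State sequence: q0 -0-> q2 -1-> q3 -2-> q4 -0-> q1 -1-> q5 -0-> q3 -2-> q4 -2-> q0
First repeat at step 6: q3 was already visited.

So i = 2, j = 6, giving x = w[0:2] = 01, y = w[2:6] = 2010, z = w[6:8] = 22.
Check: |xy| = 6 ≤ 7 and |y| = 4 ≥ 1. Reading y takes D from q3 back to q3, so every xyⁱz is accepted.
Pumping length from the standard proof: p = 7 (the number of states). The repeated state found above gives |xy| = j ≤ 7 and |y| = j − i ≥ 1.

2010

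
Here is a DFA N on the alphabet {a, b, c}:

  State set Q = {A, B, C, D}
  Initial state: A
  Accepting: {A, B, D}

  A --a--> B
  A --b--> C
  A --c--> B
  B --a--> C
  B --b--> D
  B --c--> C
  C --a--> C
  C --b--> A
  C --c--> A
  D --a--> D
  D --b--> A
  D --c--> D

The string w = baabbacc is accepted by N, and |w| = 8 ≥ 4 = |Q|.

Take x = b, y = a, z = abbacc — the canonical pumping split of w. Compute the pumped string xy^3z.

xy^3z = b·a·a·a·abbacc = baaaabbacc.
Reading y = a takes N from C back to C, so after x·y·y·y the machine is still in C, and z then leads to the accepting state B. Hence baaaabbacc ∈ L(N).

baaaabbacc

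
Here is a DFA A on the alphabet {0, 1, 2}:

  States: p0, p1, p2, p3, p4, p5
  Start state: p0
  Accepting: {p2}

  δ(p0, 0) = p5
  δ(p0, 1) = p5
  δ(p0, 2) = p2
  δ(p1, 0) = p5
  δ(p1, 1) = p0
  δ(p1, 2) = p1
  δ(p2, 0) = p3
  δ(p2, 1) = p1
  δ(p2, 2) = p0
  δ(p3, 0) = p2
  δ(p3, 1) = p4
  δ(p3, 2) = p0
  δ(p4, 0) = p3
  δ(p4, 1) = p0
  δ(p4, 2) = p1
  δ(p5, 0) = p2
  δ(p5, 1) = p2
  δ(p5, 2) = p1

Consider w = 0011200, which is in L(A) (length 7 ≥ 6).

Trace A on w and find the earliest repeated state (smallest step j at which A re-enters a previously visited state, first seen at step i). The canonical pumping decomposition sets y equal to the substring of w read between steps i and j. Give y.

Run of A on w = 0 0 1 1 2 0 0:
  step 0: p0  (start)
  step 1: p5  (read 0: p0→p5)
  step 2: p2  (read 0: p5→p2)
  step 3: p1  (read 1: p2→p1)
  step 4: p0  (read 1: p1→p0)   ← first repeat (p0 seen earlier)
  step 5: p2  (read 2: p0→p2)
  step 6: p3  (read 0: p2→p3)
  step 7: p2  (read 0: p3→p2)

So i = 0, j = 4, giving x = w[0:0] = ε, y = w[0:4] = 0011, z = w[4:7] = 200.
Check: |xy| = 4 ≤ 6 and |y| = 4 ≥ 1. Reading y takes A from p0 back to p0, so every xyⁱz is accepted.

0011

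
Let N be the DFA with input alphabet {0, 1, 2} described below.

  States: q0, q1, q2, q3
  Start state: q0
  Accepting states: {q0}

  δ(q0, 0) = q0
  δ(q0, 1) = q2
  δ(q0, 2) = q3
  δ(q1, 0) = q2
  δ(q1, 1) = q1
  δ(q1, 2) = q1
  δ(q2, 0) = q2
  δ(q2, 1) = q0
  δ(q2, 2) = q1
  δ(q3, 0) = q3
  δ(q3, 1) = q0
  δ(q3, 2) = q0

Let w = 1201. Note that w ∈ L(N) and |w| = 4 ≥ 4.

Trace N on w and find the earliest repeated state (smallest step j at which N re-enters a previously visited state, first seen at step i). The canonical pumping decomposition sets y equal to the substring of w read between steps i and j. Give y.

Run of N on w = 1 2 0 1:
  step 0: q0  (start)
  step 1: q2  (read 1: q0→q2)
  step 2: q1  (read 2: q2→q1)
  step 3: q2  (read 0: q1→q2)   ← first repeat (q2 seen earlier)
  step 4: q0  (read 1: q2→q0)

So i = 1, j = 3, giving x = w[0:1] = 1, y = w[1:3] = 20, z = w[3:4] = 1.
Check: |xy| = 3 ≤ 4 and |y| = 2 ≥ 1. Reading y takes N from q2 back to q2, so every xyⁱz is accepted.

20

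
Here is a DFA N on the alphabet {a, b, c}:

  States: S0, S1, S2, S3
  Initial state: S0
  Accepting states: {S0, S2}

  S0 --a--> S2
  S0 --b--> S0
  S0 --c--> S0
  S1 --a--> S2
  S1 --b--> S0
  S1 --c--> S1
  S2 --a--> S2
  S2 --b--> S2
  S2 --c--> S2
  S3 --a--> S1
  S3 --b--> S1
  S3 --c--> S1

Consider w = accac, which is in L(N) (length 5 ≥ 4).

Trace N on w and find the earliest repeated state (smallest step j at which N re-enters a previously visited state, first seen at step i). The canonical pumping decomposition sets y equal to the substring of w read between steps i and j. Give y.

Run of N on w = a c c a c:
  step 0: S0  (start)
  step 1: S2  (read a: S0→S2)
  step 2: S2  (read c: S2→S2)   ← first repeat (S2 seen earlier)
  step 3: S2  (read c: S2→S2)
  step 4: S2  (read a: S2→S2)
  step 5: S2  (read c: S2→S2)

So i = 1, j = 2, giving x = w[0:1] = a, y = w[1:2] = c, z = w[2:5] = cac.
Check: |xy| = 2 ≤ 4 and |y| = 1 ≥ 1. Reading y takes N from S2 back to S2, so every xyⁱz is accepted.

c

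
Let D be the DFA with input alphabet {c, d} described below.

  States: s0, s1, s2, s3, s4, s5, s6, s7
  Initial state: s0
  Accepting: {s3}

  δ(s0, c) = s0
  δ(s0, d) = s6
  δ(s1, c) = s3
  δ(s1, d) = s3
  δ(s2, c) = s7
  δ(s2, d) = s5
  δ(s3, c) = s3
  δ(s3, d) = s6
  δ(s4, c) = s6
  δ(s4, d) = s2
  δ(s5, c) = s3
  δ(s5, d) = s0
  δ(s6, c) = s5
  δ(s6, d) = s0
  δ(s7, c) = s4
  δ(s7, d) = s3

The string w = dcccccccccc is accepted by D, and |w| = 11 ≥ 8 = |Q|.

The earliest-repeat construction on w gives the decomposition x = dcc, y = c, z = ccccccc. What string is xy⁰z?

dccccccccc

xy⁰z = xz = dcc·ccccccc = dccccccccc.
Reading y = c takes D from s3 back to s3, so after x the machine is still in s3, and z then leads to the accepting state s3. Hence dccccccccc ∈ L(D).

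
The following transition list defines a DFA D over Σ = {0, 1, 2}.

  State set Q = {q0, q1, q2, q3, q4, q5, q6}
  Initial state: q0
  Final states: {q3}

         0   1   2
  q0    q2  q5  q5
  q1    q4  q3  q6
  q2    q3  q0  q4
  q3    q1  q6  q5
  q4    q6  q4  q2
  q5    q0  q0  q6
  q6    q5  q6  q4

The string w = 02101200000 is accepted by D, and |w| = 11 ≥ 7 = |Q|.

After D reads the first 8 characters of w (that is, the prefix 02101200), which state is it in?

State sequence: q0 -0-> q2 -2-> q4 -1-> q4 -0-> q6 -1-> q6 -2-> q4 -0-> q6 -0-> q5

After reading 8 characters, D is in state q5.
(This kind of state-tracing is the core of the pumping-lemma construction: with 7 states, pigeonhole forces a repeat within the first 7 steps.)

q5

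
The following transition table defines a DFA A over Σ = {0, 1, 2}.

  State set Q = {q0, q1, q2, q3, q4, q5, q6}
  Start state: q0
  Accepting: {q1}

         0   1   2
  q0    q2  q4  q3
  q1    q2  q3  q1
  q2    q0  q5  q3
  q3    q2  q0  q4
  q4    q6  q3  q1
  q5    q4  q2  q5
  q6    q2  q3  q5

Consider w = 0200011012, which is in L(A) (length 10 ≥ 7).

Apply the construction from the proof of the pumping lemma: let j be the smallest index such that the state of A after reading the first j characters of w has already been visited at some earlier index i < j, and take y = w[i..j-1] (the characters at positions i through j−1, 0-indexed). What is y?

20

State sequence: q0 -0-> q2 -2-> q3 -0-> q2 -0-> q0 -0-> q2 -1-> q5 -1-> q2 -0-> q0 -1-> q4 -2-> q1
First repeat at step 3: q2 was already visited.

So i = 1, j = 3, giving x = w[0:1] = 0, y = w[1:3] = 20, z = w[3:10] = 0011012.
Check: |xy| = 3 ≤ 7 and |y| = 2 ≥ 1. Reading y takes A from q2 back to q2, so every xyⁱz is accepted.
Pumping length from the standard proof: p = 7 (the number of states). The repeated state found above gives |xy| = j ≤ 7 and |y| = j − i ≥ 1.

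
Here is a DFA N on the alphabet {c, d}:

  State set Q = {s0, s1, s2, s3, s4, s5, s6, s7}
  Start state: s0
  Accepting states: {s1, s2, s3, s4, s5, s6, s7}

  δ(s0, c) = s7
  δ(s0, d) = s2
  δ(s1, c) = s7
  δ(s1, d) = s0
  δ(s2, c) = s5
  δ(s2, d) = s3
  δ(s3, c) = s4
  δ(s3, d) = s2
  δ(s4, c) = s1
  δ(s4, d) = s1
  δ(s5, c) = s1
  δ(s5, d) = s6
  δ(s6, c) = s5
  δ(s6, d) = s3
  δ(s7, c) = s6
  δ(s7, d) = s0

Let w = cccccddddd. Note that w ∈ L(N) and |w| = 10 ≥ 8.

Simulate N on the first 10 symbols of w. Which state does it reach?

Run of N on the first 10 characters of w = c c c c c d d d d d:
  step 0: s0  (start)
  step 1: s7  (read c: s0→s7)
  step 2: s6  (read c: s7→s6)
  step 3: s5  (read c: s6→s5)
  step 4: s1  (read c: s5→s1)
  step 5: s7  (read c: s1→s7)
  step 6: s0  (read d: s7→s0)
  step 7: s2  (read d: s0→s2)
  step 8: s3  (read d: s2→s3)
  step 9: s2  (read d: s3→s2)
  step 10: s3  (read d: s2→s3)

After reading 10 characters, N is in state s3.

s3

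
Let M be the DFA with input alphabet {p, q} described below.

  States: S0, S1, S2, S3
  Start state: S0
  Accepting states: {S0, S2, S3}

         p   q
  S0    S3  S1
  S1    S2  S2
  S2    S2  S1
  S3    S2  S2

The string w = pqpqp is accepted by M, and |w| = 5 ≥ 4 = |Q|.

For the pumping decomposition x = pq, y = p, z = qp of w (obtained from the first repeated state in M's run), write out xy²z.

xy^2z = pq·p·p·qp = pqppqp.
Reading y = p takes M from S2 back to S2, so after x·y·y the machine is still in S2, and z then leads to the accepting state S2. Hence pqppqp ∈ L(M).

pqppqp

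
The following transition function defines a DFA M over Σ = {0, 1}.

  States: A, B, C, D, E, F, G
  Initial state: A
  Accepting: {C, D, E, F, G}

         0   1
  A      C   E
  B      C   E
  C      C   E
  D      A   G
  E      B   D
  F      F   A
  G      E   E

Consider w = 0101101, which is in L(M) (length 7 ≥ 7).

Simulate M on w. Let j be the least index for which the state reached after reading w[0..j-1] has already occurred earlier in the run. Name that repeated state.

E

Run of M on w = 0 1 0 1 1 0 1:
  step 0: A  (start)
  step 1: C  (read 0: A→C)
  step 2: E  (read 1: C→E)
  step 3: B  (read 0: E→B)
  step 4: E  (read 1: B→E)   ← first repeat (E seen earlier)
  step 5: D  (read 1: E→D)
  step 6: A  (read 0: D→A)
  step 7: E  (read 1: A→E)

The earliest repeat is at step j = 4: M is in E, which it already visited at step i = 2.
With |Q| = 7, pigeonhole forces a state repeat no later than step 7; the substring read between the first and second visits to that state can be pumped.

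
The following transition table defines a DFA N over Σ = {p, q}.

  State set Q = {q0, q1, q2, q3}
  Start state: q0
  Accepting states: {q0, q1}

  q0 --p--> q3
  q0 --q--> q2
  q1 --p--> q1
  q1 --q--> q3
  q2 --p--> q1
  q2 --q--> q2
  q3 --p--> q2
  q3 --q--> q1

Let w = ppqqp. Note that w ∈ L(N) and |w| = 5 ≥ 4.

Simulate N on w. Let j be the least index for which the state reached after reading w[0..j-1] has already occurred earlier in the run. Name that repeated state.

State sequence: q0 -p-> q3 -p-> q2 -q-> q2 -q-> q2 -p-> q1
First repeat at step 3: q2 was already visited.

The earliest repeat is at step j = 3: N is in q2, which it already visited at step i = 2.
The DFA has 4 states, so the proof of the pumping lemma guarantees a repeated state among the first 4+1 visited; the segment between the two visits is the pumpable y.

q2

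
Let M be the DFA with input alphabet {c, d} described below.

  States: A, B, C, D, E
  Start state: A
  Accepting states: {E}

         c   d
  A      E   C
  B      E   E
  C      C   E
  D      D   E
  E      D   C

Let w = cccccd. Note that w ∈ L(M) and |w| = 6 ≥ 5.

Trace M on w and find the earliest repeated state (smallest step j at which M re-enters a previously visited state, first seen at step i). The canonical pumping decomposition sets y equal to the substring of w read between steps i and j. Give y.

c

State sequence: A -c-> E -c-> D -c-> D -c-> D -c-> D -d-> E
First repeat at step 3: D was already visited.

So i = 2, j = 3, giving x = w[0:2] = cc, y = w[2:3] = c, z = w[3:6] = ccd.
Check: |xy| = 3 ≤ 5 and |y| = 1 ≥ 1. Reading y takes M from D back to D, so every xyⁱz is accepted.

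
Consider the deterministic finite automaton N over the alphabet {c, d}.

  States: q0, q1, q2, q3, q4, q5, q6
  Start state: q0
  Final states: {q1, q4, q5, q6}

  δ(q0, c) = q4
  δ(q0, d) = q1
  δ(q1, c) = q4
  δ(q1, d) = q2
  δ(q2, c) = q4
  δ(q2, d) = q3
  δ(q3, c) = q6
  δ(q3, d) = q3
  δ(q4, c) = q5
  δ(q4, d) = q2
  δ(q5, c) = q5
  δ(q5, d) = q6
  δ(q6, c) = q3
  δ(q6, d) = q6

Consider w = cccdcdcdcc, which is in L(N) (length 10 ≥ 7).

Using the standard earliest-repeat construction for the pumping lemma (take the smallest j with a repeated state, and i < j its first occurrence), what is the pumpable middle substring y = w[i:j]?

Run of N on w = c c c d c d c d c c:
  step 0: q0  (start)
  step 1: q4  (read c: q0→q4)
  step 2: q5  (read c: q4→q5)
  step 3: q5  (read c: q5→q5)   ← first repeat (q5 seen earlier)
  step 4: q6  (read d: q5→q6)
  step 5: q3  (read c: q6→q3)
  step 6: q3  (read d: q3→q3)
  step 7: q6  (read c: q3→q6)
  step 8: q6  (read d: q6→q6)
  step 9: q3  (read c: q6→q3)
  step 10: q6  (read c: q3→q6)

So i = 2, j = 3, giving x = w[0:2] = cc, y = w[2:3] = c, z = w[3:10] = dcdcdcc.
Check: |xy| = 3 ≤ 7 and |y| = 1 ≥ 1. Reading y takes N from q5 back to q5, so every xyⁱz is accepted.

c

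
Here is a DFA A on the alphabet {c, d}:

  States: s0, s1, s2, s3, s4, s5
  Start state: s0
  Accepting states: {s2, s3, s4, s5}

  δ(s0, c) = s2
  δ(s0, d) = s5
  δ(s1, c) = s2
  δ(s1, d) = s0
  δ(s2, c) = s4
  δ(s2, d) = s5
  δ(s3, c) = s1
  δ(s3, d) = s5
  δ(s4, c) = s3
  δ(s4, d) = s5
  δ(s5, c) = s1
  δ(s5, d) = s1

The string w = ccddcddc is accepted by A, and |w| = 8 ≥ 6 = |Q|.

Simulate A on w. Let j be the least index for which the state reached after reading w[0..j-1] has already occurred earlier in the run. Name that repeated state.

s2

State sequence: s0 -c-> s2 -c-> s4 -d-> s5 -d-> s1 -c-> s2 -d-> s5 -d-> s1 -c-> s2
First repeat at step 5: s2 was already visited.

The earliest repeat is at step j = 5: A is in s2, which it already visited at step i = 1.
Since A has 6 states, any run of length ≥ 6 visits 6+1 states, so by pigeonhole some state repeats within the first 6 steps — that repeat gives the pumpable loop.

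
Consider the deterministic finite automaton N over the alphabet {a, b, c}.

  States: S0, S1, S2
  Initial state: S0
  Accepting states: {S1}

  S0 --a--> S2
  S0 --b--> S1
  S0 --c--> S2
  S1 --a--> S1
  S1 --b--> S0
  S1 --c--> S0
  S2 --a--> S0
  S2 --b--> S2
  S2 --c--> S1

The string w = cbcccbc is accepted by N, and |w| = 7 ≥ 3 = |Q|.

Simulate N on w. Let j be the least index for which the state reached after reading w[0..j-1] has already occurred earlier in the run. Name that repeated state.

S2

Run of N on w = c b c c c b c:
  step 0: S0  (start)
  step 1: S2  (read c: S0→S2)
  step 2: S2  (read b: S2→S2)   ← first repeat (S2 seen earlier)
  step 3: S1  (read c: S2→S1)
  step 4: S0  (read c: S1→S0)
  step 5: S2  (read c: S0→S2)
  step 6: S2  (read b: S2→S2)
  step 7: S1  (read c: S2→S1)

The earliest repeat is at step j = 2: N is in S2, which it already visited at step i = 1.
Since N has 3 states, any run of length ≥ 3 visits 3+1 states, so by pigeonhole some state repeats within the first 3 steps — that repeat gives the pumpable loop.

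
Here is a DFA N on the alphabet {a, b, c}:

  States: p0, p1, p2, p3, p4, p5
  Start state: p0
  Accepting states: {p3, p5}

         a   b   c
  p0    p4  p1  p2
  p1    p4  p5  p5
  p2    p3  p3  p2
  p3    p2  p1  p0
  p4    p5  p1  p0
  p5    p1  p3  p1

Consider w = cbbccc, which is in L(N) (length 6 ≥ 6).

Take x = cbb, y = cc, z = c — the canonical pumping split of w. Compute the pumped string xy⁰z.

xy⁰z = xz = cbb·c = cbbc.
Reading y = cc takes N from p1 back to p1, so after x the machine is still in p1, and z then leads to the accepting state p5. Hence cbbc ∈ L(N).

cbbc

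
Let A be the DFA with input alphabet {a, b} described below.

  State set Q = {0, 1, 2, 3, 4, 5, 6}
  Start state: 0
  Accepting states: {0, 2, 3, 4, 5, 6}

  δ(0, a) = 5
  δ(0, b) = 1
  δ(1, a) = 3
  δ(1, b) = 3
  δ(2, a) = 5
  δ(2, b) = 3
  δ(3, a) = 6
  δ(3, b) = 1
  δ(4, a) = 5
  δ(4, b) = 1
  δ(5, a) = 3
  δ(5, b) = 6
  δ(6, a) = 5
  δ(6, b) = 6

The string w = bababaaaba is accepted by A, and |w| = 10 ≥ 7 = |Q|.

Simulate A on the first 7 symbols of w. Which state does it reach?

6

State sequence: 0 -b-> 1 -a-> 3 -b-> 1 -a-> 3 -b-> 1 -a-> 3 -a-> 6

After reading 7 characters, A is in state 6.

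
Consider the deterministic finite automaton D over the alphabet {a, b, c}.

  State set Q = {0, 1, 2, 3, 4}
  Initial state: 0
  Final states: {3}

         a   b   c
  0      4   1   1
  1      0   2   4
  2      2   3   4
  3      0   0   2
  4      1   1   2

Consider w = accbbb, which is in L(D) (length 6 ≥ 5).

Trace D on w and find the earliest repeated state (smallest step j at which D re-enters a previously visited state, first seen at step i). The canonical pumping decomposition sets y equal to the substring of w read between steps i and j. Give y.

cc

Run of D on w = a c c b b b:
  step 0: 0  (start)
  step 1: 4  (read a: 0→4)
  step 2: 2  (read c: 4→2)
  step 3: 4  (read c: 2→4)   ← first repeat (4 seen earlier)
  step 4: 1  (read b: 4→1)
  step 5: 2  (read b: 1→2)
  step 6: 3  (read b: 2→3)

So i = 1, j = 3, giving x = w[0:1] = a, y = w[1:3] = cc, z = w[3:6] = bbb.
Check: |xy| = 3 ≤ 5 and |y| = 2 ≥ 1. Reading y takes D from 4 back to 4, so every xyⁱz is accepted.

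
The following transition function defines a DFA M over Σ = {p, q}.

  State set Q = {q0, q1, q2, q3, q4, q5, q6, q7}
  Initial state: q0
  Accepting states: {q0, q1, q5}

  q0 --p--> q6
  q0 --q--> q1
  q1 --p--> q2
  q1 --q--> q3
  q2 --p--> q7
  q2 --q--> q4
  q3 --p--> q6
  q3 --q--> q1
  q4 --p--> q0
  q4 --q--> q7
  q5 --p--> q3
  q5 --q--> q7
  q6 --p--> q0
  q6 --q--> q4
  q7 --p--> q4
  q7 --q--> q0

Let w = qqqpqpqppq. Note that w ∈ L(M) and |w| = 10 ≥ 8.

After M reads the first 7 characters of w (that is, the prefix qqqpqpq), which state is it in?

Run of M on the first 7 characters of w = q q q p q p q:
  step 0: q0  (start)
  step 1: q1  (read q: q0→q1)
  step 2: q3  (read q: q1→q3)
  step 3: q1  (read q: q3→q1)
  step 4: q2  (read p: q1→q2)
  step 5: q4  (read q: q2→q4)
  step 6: q0  (read p: q4→q0)
  step 7: q1  (read q: q0→q1)

After reading 7 characters, M is in state q1.
(This kind of state-tracing is the core of the pumping-lemma construction: with 8 states, pigeonhole forces a repeat within the first 8 steps.)

q1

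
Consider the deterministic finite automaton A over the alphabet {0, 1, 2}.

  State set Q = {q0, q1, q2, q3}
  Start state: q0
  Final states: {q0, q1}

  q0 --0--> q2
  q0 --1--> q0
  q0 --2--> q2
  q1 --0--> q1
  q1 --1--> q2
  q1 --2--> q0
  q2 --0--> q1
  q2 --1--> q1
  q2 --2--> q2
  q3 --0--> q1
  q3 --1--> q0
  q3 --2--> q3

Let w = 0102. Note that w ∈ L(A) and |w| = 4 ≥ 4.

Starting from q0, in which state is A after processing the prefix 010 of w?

Run of A on the first 3 characters of w = 0 1 0:
  step 0: q0  (start)
  step 1: q2  (read 0: q0→q2)
  step 2: q1  (read 1: q2→q1)
  step 3: q1  (read 0: q1→q1)

After reading 3 characters, A is in state q1.

q1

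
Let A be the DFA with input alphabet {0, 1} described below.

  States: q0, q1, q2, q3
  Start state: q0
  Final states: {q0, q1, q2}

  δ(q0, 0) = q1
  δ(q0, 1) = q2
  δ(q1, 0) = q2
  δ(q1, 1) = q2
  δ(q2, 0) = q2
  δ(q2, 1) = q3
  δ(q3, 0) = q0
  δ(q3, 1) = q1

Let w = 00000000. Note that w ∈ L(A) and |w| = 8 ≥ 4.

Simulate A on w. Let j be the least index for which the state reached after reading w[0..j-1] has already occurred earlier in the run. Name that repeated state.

Run of A on w = 0 0 0 0 0 0 0 0:
  step 0: q0  (start)
  step 1: q1  (read 0: q0→q1)
  step 2: q2  (read 0: q1→q2)
  step 3: q2  (read 0: q2→q2)   ← first repeat (q2 seen earlier)
  step 4: q2  (read 0: q2→q2)
  step 5: q2  (read 0: q2→q2)
  step 6: q2  (read 0: q2→q2)
  step 7: q2  (read 0: q2→q2)
  step 8: q2  (read 0: q2→q2)

The earliest repeat is at step j = 3: A is in q2, which it already visited at step i = 2.
The DFA has 4 states, so the proof of the pumping lemma guarantees a repeated state among the first 4+1 visited; the segment between the two visits is the pumpable y.

q2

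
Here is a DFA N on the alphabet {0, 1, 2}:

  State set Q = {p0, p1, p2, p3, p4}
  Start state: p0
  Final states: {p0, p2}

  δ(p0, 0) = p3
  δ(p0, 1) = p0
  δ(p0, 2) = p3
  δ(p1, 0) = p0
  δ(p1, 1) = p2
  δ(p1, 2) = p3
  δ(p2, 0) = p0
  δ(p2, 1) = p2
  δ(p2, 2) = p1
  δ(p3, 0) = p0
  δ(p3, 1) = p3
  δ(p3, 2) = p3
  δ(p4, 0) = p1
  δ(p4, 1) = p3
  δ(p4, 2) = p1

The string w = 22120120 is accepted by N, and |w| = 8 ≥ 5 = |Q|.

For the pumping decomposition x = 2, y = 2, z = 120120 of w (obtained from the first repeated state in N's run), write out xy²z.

xy^2z = 2·2·2·120120 = 222120120.
Reading y = 2 takes N from p3 back to p3, so after x·y·y the machine is still in p3, and z then leads to the accepting state p0. Hence 222120120 ∈ L(N).

222120120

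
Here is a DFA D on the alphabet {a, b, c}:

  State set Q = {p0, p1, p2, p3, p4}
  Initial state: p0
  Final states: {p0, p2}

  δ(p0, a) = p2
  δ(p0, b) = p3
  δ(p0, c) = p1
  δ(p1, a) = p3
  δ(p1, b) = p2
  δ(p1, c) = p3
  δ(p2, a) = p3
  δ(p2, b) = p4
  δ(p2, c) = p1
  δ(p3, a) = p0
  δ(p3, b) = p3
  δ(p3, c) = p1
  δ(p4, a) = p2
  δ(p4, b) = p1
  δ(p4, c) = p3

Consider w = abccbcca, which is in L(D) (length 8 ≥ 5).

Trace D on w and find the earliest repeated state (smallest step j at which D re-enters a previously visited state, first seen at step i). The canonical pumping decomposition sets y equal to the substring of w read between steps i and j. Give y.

Run of D on w = a b c c b c c a:
  step 0: p0  (start)
  step 1: p2  (read a: p0→p2)
  step 2: p4  (read b: p2→p4)
  step 3: p3  (read c: p4→p3)
  step 4: p1  (read c: p3→p1)
  step 5: p2  (read b: p1→p2)   ← first repeat (p2 seen earlier)
  step 6: p1  (read c: p2→p1)
  step 7: p3  (read c: p1→p3)
  step 8: p0  (read a: p3→p0)

So i = 1, j = 5, giving x = w[0:1] = a, y = w[1:5] = bccb, z = w[5:8] = cca.
Check: |xy| = 5 ≤ 5 and |y| = 4 ≥ 1. Reading y takes D from p2 back to p2, so every xyⁱz is accepted.
With |Q| = 5, pigeonhole forces a state repeat no later than step 5; the substring read between the first and second visits to that state can be pumped.

bccb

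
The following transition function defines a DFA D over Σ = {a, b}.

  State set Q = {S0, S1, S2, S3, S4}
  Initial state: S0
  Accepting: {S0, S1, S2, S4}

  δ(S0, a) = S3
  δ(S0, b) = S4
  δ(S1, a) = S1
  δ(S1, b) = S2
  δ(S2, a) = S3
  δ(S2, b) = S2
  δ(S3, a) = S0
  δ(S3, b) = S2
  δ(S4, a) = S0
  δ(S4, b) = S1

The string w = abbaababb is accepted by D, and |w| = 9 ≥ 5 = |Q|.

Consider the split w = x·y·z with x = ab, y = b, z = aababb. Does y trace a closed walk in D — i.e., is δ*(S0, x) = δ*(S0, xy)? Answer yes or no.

State sequence: S0 -a-> S3 -b-> S2 -b-> S2

After x (step 2): S2. After xy (step 3): S2.
They match, so y = b drives D around a cycle from S2 back to itself; pumping y any number of times keeps D in S2 before reading z, and xyⁱz ∈ L(D) for every i ≥ 0.

yes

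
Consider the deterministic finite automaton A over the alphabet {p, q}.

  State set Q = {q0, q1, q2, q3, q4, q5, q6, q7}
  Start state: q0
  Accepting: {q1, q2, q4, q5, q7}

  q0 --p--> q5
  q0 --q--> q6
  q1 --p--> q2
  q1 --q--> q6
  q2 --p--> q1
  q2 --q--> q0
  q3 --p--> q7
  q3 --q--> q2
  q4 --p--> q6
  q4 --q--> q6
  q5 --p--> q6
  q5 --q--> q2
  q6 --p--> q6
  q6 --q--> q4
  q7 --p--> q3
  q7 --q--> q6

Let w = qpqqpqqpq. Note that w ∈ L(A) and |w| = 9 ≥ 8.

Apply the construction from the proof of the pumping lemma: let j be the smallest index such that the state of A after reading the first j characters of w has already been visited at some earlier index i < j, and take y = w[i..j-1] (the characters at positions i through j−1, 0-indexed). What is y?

Run of A on w = q p q q p q q p q:
  step 0: q0  (start)
  step 1: q6  (read q: q0→q6)
  step 2: q6  (read p: q6→q6)   ← first repeat (q6 seen earlier)
  step 3: q4  (read q: q6→q4)
  step 4: q6  (read q: q4→q6)
  step 5: q6  (read p: q6→q6)
  step 6: q4  (read q: q6→q4)
  step 7: q6  (read q: q4→q6)
  step 8: q6  (read p: q6→q6)
  step 9: q4  (read q: q6→q4)

So i = 1, j = 2, giving x = w[0:1] = q, y = w[1:2] = p, z = w[2:9] = qqpqqpq.
Check: |xy| = 2 ≤ 8 and |y| = 1 ≥ 1. Reading y takes A from q6 back to q6, so every xyⁱz is accepted.

p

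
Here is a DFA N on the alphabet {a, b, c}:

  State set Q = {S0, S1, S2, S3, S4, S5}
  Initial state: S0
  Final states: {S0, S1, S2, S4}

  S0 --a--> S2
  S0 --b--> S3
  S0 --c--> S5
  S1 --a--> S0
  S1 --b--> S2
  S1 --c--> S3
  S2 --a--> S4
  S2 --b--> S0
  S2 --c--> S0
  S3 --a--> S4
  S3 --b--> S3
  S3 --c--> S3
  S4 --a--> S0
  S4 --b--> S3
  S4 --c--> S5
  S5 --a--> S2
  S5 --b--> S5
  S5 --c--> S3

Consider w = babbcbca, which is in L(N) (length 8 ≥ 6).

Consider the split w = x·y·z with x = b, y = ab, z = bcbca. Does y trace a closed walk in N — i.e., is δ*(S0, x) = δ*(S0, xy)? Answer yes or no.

yes

State sequence: S0 -b-> S3 -a-> S4 -b-> S3

After x (step 1): S3. After xy (step 3): S3.
They match, so y = ab drives N around a cycle from S3 back to itself; pumping y any number of times keeps N in S3 before reading z, and xyⁱz ∈ L(N) for every i ≥ 0.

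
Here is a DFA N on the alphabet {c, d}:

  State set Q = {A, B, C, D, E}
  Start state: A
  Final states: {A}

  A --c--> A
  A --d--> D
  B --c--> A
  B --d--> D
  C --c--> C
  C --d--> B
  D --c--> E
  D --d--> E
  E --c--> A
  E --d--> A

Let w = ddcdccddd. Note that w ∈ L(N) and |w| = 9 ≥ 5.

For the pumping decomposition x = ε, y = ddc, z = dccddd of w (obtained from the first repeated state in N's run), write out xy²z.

xy^2z = ε·ddc·ddc·dccddd = ddcddcdccddd.
Reading y = ddc takes N from A back to A, so after x·y·y the machine is still in A, and z then leads to the accepting state A. Hence ddcddcdccddd ∈ L(N).

ddcddcdccddd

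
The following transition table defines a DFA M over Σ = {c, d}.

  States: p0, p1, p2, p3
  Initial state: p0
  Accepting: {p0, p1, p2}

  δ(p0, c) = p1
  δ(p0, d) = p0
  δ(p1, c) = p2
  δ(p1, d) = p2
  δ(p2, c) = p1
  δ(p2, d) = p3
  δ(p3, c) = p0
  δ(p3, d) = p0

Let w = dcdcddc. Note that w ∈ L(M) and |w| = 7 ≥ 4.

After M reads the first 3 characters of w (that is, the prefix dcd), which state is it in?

Run of M on the first 3 characters of w = d c d:
  step 0: p0  (start)
  step 1: p0  (read d: p0→p0)
  step 2: p1  (read c: p0→p1)
  step 3: p2  (read d: p1→p2)

After reading 3 characters, M is in state p2.
(This kind of state-tracing is the core of the pumping-lemma construction: with 4 states, pigeonhole forces a repeat within the first 4 steps.)

p2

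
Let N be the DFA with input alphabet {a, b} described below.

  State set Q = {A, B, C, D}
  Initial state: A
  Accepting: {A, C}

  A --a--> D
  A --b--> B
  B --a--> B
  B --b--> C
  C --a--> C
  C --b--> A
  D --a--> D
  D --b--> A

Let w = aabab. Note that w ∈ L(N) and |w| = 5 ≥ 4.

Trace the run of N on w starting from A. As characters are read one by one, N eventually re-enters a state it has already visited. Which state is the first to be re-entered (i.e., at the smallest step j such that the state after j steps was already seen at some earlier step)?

State sequence: A -a-> D -a-> D -b-> A -a-> D -b-> A
First repeat at step 2: D was already visited.

The earliest repeat is at step j = 2: N is in D, which it already visited at step i = 1.
Pumping length from the standard proof: p = 4 (the number of states). The repeated state found above gives |xy| = j ≤ 4 and |y| = j − i ≥ 1.

D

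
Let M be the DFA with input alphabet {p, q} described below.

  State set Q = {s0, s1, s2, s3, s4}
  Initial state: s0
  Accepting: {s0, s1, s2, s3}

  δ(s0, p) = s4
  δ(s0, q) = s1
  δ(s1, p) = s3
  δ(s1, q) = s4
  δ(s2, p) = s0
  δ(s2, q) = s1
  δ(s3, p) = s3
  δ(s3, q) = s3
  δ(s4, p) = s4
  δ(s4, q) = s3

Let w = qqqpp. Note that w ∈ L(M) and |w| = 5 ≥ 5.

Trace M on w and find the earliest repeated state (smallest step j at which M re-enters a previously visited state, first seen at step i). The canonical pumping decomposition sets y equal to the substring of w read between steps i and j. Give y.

p

Run of M on w = q q q p p:
  step 0: s0  (start)
  step 1: s1  (read q: s0→s1)
  step 2: s4  (read q: s1→s4)
  step 3: s3  (read q: s4→s3)
  step 4: s3  (read p: s3→s3)   ← first repeat (s3 seen earlier)
  step 5: s3  (read p: s3→s3)

So i = 3, j = 4, giving x = w[0:3] = qqq, y = w[3:4] = p, z = w[4:5] = p.
Check: |xy| = 4 ≤ 5 and |y| = 1 ≥ 1. Reading y takes M from s3 back to s3, so every xyⁱz is accepted.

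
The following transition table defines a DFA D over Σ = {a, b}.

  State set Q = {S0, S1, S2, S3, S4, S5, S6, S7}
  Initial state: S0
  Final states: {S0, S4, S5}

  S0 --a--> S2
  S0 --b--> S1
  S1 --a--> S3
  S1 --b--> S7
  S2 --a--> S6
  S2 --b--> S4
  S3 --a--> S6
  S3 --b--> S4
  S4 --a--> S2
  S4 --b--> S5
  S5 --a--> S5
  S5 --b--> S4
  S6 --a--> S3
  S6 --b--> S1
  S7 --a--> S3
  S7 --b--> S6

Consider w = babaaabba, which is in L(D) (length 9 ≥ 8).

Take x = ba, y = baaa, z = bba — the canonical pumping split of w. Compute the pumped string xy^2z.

babaaabaaabba

xy^2z = ba·baaa·baaa·bba = babaaabaaabba.
Reading y = baaa takes D from S3 back to S3, so after x·y·y the machine is still in S3, and z then leads to the accepting state S5. Hence babaaabaaabba ∈ L(D).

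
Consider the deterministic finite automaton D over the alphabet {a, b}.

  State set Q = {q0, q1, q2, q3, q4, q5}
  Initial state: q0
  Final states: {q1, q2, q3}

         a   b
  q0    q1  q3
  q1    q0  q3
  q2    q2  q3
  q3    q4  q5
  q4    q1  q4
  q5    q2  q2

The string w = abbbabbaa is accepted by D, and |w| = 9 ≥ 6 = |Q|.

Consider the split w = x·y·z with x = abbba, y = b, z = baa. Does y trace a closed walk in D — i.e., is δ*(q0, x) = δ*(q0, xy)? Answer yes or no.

no

State sequence: q0 -a-> q1 -b-> q3 -b-> q5 -b-> q2 -a-> q2 -b-> q3

After x (step 5): q2. After xy (step 6): q3.
They differ (q2 ≠ q3), so y is not a cycle from the state after x; this split is not the one the pumping-lemma construction produces, and pumping y need not keep the string in L(D).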